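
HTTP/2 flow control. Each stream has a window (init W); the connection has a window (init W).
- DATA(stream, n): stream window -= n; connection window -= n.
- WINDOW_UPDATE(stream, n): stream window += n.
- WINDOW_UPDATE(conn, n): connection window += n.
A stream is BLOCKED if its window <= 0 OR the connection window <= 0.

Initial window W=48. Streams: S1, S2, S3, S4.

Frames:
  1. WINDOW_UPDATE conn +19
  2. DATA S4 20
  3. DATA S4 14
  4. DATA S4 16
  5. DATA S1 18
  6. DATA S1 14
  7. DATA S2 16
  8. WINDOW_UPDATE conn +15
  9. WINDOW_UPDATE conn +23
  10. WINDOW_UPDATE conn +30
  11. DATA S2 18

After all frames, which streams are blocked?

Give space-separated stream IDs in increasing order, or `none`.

Op 1: conn=67 S1=48 S2=48 S3=48 S4=48 blocked=[]
Op 2: conn=47 S1=48 S2=48 S3=48 S4=28 blocked=[]
Op 3: conn=33 S1=48 S2=48 S3=48 S4=14 blocked=[]
Op 4: conn=17 S1=48 S2=48 S3=48 S4=-2 blocked=[4]
Op 5: conn=-1 S1=30 S2=48 S3=48 S4=-2 blocked=[1, 2, 3, 4]
Op 6: conn=-15 S1=16 S2=48 S3=48 S4=-2 blocked=[1, 2, 3, 4]
Op 7: conn=-31 S1=16 S2=32 S3=48 S4=-2 blocked=[1, 2, 3, 4]
Op 8: conn=-16 S1=16 S2=32 S3=48 S4=-2 blocked=[1, 2, 3, 4]
Op 9: conn=7 S1=16 S2=32 S3=48 S4=-2 blocked=[4]
Op 10: conn=37 S1=16 S2=32 S3=48 S4=-2 blocked=[4]
Op 11: conn=19 S1=16 S2=14 S3=48 S4=-2 blocked=[4]

Answer: S4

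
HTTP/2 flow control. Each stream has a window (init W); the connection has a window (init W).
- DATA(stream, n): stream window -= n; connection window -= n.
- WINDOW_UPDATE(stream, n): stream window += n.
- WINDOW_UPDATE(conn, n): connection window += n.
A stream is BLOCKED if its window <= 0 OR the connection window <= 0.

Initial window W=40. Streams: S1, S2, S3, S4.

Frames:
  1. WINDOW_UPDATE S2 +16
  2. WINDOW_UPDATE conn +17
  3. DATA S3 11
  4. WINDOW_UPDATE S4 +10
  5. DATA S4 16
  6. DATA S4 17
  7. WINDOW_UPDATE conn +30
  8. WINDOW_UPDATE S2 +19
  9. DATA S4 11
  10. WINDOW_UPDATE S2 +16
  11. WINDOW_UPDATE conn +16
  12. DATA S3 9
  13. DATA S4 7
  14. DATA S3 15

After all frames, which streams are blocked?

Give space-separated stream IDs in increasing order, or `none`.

Answer: S4

Derivation:
Op 1: conn=40 S1=40 S2=56 S3=40 S4=40 blocked=[]
Op 2: conn=57 S1=40 S2=56 S3=40 S4=40 blocked=[]
Op 3: conn=46 S1=40 S2=56 S3=29 S4=40 blocked=[]
Op 4: conn=46 S1=40 S2=56 S3=29 S4=50 blocked=[]
Op 5: conn=30 S1=40 S2=56 S3=29 S4=34 blocked=[]
Op 6: conn=13 S1=40 S2=56 S3=29 S4=17 blocked=[]
Op 7: conn=43 S1=40 S2=56 S3=29 S4=17 blocked=[]
Op 8: conn=43 S1=40 S2=75 S3=29 S4=17 blocked=[]
Op 9: conn=32 S1=40 S2=75 S3=29 S4=6 blocked=[]
Op 10: conn=32 S1=40 S2=91 S3=29 S4=6 blocked=[]
Op 11: conn=48 S1=40 S2=91 S3=29 S4=6 blocked=[]
Op 12: conn=39 S1=40 S2=91 S3=20 S4=6 blocked=[]
Op 13: conn=32 S1=40 S2=91 S3=20 S4=-1 blocked=[4]
Op 14: conn=17 S1=40 S2=91 S3=5 S4=-1 blocked=[4]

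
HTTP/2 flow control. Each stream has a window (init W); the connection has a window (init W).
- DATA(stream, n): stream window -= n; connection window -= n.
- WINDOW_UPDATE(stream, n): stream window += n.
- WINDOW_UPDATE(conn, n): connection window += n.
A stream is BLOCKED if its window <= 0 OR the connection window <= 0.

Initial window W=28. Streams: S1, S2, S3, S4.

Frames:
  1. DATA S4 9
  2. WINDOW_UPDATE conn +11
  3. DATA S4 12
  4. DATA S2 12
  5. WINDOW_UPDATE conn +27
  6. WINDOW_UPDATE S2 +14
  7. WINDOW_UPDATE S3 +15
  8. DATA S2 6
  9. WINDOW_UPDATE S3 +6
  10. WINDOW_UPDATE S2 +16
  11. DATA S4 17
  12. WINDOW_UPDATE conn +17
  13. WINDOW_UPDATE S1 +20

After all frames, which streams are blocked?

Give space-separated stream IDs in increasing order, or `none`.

Op 1: conn=19 S1=28 S2=28 S3=28 S4=19 blocked=[]
Op 2: conn=30 S1=28 S2=28 S3=28 S4=19 blocked=[]
Op 3: conn=18 S1=28 S2=28 S3=28 S4=7 blocked=[]
Op 4: conn=6 S1=28 S2=16 S3=28 S4=7 blocked=[]
Op 5: conn=33 S1=28 S2=16 S3=28 S4=7 blocked=[]
Op 6: conn=33 S1=28 S2=30 S3=28 S4=7 blocked=[]
Op 7: conn=33 S1=28 S2=30 S3=43 S4=7 blocked=[]
Op 8: conn=27 S1=28 S2=24 S3=43 S4=7 blocked=[]
Op 9: conn=27 S1=28 S2=24 S3=49 S4=7 blocked=[]
Op 10: conn=27 S1=28 S2=40 S3=49 S4=7 blocked=[]
Op 11: conn=10 S1=28 S2=40 S3=49 S4=-10 blocked=[4]
Op 12: conn=27 S1=28 S2=40 S3=49 S4=-10 blocked=[4]
Op 13: conn=27 S1=48 S2=40 S3=49 S4=-10 blocked=[4]

Answer: S4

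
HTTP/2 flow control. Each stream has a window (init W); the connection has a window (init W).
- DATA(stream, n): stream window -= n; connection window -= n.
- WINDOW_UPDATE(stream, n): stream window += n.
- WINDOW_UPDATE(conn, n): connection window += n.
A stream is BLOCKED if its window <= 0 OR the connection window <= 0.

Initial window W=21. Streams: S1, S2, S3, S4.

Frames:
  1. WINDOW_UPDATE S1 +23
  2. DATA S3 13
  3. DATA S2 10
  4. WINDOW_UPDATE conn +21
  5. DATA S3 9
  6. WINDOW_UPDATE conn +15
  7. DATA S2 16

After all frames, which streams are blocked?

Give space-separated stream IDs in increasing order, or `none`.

Answer: S2 S3

Derivation:
Op 1: conn=21 S1=44 S2=21 S3=21 S4=21 blocked=[]
Op 2: conn=8 S1=44 S2=21 S3=8 S4=21 blocked=[]
Op 3: conn=-2 S1=44 S2=11 S3=8 S4=21 blocked=[1, 2, 3, 4]
Op 4: conn=19 S1=44 S2=11 S3=8 S4=21 blocked=[]
Op 5: conn=10 S1=44 S2=11 S3=-1 S4=21 blocked=[3]
Op 6: conn=25 S1=44 S2=11 S3=-1 S4=21 blocked=[3]
Op 7: conn=9 S1=44 S2=-5 S3=-1 S4=21 blocked=[2, 3]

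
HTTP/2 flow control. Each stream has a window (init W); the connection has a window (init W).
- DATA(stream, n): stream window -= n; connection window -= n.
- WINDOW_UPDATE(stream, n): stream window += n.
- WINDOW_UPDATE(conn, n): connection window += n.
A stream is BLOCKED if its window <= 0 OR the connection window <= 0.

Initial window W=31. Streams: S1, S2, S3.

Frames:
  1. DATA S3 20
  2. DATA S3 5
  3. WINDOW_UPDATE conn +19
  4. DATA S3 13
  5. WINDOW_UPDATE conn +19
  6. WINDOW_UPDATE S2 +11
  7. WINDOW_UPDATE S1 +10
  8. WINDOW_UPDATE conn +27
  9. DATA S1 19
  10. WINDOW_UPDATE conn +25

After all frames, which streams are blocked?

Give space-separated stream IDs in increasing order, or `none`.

Answer: S3

Derivation:
Op 1: conn=11 S1=31 S2=31 S3=11 blocked=[]
Op 2: conn=6 S1=31 S2=31 S3=6 blocked=[]
Op 3: conn=25 S1=31 S2=31 S3=6 blocked=[]
Op 4: conn=12 S1=31 S2=31 S3=-7 blocked=[3]
Op 5: conn=31 S1=31 S2=31 S3=-7 blocked=[3]
Op 6: conn=31 S1=31 S2=42 S3=-7 blocked=[3]
Op 7: conn=31 S1=41 S2=42 S3=-7 blocked=[3]
Op 8: conn=58 S1=41 S2=42 S3=-7 blocked=[3]
Op 9: conn=39 S1=22 S2=42 S3=-7 blocked=[3]
Op 10: conn=64 S1=22 S2=42 S3=-7 blocked=[3]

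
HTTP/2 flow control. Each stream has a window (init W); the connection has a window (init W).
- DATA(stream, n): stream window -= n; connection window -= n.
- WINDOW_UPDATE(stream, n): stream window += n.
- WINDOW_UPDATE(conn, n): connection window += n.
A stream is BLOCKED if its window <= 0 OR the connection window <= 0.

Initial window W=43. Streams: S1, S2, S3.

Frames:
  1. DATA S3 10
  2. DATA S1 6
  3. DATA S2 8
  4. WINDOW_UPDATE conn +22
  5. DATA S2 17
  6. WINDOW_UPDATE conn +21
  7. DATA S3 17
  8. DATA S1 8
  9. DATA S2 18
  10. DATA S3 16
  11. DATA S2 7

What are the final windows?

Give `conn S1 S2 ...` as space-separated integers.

Answer: -21 29 -7 0

Derivation:
Op 1: conn=33 S1=43 S2=43 S3=33 blocked=[]
Op 2: conn=27 S1=37 S2=43 S3=33 blocked=[]
Op 3: conn=19 S1=37 S2=35 S3=33 blocked=[]
Op 4: conn=41 S1=37 S2=35 S3=33 blocked=[]
Op 5: conn=24 S1=37 S2=18 S3=33 blocked=[]
Op 6: conn=45 S1=37 S2=18 S3=33 blocked=[]
Op 7: conn=28 S1=37 S2=18 S3=16 blocked=[]
Op 8: conn=20 S1=29 S2=18 S3=16 blocked=[]
Op 9: conn=2 S1=29 S2=0 S3=16 blocked=[2]
Op 10: conn=-14 S1=29 S2=0 S3=0 blocked=[1, 2, 3]
Op 11: conn=-21 S1=29 S2=-7 S3=0 blocked=[1, 2, 3]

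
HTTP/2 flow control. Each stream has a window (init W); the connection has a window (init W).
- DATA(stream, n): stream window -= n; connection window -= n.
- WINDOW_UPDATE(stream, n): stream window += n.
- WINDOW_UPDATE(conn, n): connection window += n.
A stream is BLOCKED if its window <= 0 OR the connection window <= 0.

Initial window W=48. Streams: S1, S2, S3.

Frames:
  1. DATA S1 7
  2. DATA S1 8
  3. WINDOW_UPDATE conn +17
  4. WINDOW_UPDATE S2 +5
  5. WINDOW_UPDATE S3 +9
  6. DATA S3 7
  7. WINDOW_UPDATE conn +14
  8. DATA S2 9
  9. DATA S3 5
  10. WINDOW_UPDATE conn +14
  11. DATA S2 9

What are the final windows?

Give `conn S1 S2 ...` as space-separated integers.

Answer: 48 33 35 45

Derivation:
Op 1: conn=41 S1=41 S2=48 S3=48 blocked=[]
Op 2: conn=33 S1=33 S2=48 S3=48 blocked=[]
Op 3: conn=50 S1=33 S2=48 S3=48 blocked=[]
Op 4: conn=50 S1=33 S2=53 S3=48 blocked=[]
Op 5: conn=50 S1=33 S2=53 S3=57 blocked=[]
Op 6: conn=43 S1=33 S2=53 S3=50 blocked=[]
Op 7: conn=57 S1=33 S2=53 S3=50 blocked=[]
Op 8: conn=48 S1=33 S2=44 S3=50 blocked=[]
Op 9: conn=43 S1=33 S2=44 S3=45 blocked=[]
Op 10: conn=57 S1=33 S2=44 S3=45 blocked=[]
Op 11: conn=48 S1=33 S2=35 S3=45 blocked=[]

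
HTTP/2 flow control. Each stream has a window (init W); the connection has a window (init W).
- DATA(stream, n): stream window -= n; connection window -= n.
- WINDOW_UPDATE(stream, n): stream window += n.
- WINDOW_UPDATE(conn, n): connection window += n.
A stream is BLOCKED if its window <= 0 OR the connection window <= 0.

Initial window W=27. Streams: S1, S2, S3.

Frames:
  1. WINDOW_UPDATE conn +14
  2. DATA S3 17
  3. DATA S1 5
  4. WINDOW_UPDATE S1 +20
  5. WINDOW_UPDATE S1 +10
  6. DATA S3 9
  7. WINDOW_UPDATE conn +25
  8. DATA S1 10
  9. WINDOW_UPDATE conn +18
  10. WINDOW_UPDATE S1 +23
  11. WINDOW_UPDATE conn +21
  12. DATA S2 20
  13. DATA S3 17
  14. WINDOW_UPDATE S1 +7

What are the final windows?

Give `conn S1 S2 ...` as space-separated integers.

Answer: 27 72 7 -16

Derivation:
Op 1: conn=41 S1=27 S2=27 S3=27 blocked=[]
Op 2: conn=24 S1=27 S2=27 S3=10 blocked=[]
Op 3: conn=19 S1=22 S2=27 S3=10 blocked=[]
Op 4: conn=19 S1=42 S2=27 S3=10 blocked=[]
Op 5: conn=19 S1=52 S2=27 S3=10 blocked=[]
Op 6: conn=10 S1=52 S2=27 S3=1 blocked=[]
Op 7: conn=35 S1=52 S2=27 S3=1 blocked=[]
Op 8: conn=25 S1=42 S2=27 S3=1 blocked=[]
Op 9: conn=43 S1=42 S2=27 S3=1 blocked=[]
Op 10: conn=43 S1=65 S2=27 S3=1 blocked=[]
Op 11: conn=64 S1=65 S2=27 S3=1 blocked=[]
Op 12: conn=44 S1=65 S2=7 S3=1 blocked=[]
Op 13: conn=27 S1=65 S2=7 S3=-16 blocked=[3]
Op 14: conn=27 S1=72 S2=7 S3=-16 blocked=[3]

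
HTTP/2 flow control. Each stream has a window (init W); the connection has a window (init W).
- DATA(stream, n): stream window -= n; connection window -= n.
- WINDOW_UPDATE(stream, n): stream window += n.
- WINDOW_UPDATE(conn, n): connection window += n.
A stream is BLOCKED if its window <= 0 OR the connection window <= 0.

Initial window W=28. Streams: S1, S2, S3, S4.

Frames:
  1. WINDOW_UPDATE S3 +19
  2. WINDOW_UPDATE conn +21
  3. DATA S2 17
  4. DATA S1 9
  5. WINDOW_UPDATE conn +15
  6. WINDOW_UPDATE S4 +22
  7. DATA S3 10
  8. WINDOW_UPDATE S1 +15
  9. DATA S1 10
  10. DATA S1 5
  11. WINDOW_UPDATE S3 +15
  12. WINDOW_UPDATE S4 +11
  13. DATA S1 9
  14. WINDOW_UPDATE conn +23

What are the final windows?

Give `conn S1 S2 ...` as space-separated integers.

Answer: 27 10 11 52 61

Derivation:
Op 1: conn=28 S1=28 S2=28 S3=47 S4=28 blocked=[]
Op 2: conn=49 S1=28 S2=28 S3=47 S4=28 blocked=[]
Op 3: conn=32 S1=28 S2=11 S3=47 S4=28 blocked=[]
Op 4: conn=23 S1=19 S2=11 S3=47 S4=28 blocked=[]
Op 5: conn=38 S1=19 S2=11 S3=47 S4=28 blocked=[]
Op 6: conn=38 S1=19 S2=11 S3=47 S4=50 blocked=[]
Op 7: conn=28 S1=19 S2=11 S3=37 S4=50 blocked=[]
Op 8: conn=28 S1=34 S2=11 S3=37 S4=50 blocked=[]
Op 9: conn=18 S1=24 S2=11 S3=37 S4=50 blocked=[]
Op 10: conn=13 S1=19 S2=11 S3=37 S4=50 blocked=[]
Op 11: conn=13 S1=19 S2=11 S3=52 S4=50 blocked=[]
Op 12: conn=13 S1=19 S2=11 S3=52 S4=61 blocked=[]
Op 13: conn=4 S1=10 S2=11 S3=52 S4=61 blocked=[]
Op 14: conn=27 S1=10 S2=11 S3=52 S4=61 blocked=[]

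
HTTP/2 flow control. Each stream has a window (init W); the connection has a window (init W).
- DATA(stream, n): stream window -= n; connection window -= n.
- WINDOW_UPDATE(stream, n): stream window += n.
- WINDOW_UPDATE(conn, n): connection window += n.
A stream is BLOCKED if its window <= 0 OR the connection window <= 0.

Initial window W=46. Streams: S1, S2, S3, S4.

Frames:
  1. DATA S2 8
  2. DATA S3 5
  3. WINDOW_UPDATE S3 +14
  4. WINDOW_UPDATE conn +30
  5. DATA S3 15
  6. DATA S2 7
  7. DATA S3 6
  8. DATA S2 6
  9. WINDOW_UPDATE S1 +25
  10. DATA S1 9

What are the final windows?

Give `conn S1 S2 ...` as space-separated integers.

Answer: 20 62 25 34 46

Derivation:
Op 1: conn=38 S1=46 S2=38 S3=46 S4=46 blocked=[]
Op 2: conn=33 S1=46 S2=38 S3=41 S4=46 blocked=[]
Op 3: conn=33 S1=46 S2=38 S3=55 S4=46 blocked=[]
Op 4: conn=63 S1=46 S2=38 S3=55 S4=46 blocked=[]
Op 5: conn=48 S1=46 S2=38 S3=40 S4=46 blocked=[]
Op 6: conn=41 S1=46 S2=31 S3=40 S4=46 blocked=[]
Op 7: conn=35 S1=46 S2=31 S3=34 S4=46 blocked=[]
Op 8: conn=29 S1=46 S2=25 S3=34 S4=46 blocked=[]
Op 9: conn=29 S1=71 S2=25 S3=34 S4=46 blocked=[]
Op 10: conn=20 S1=62 S2=25 S3=34 S4=46 blocked=[]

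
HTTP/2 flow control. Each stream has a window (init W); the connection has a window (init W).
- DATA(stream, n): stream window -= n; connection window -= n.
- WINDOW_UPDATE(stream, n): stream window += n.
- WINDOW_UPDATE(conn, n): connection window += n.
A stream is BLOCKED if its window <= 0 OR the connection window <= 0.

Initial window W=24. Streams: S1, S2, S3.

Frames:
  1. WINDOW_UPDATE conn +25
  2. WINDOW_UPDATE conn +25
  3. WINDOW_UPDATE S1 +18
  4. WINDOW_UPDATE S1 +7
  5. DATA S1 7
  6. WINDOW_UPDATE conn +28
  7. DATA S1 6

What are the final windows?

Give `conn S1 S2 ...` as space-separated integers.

Answer: 89 36 24 24

Derivation:
Op 1: conn=49 S1=24 S2=24 S3=24 blocked=[]
Op 2: conn=74 S1=24 S2=24 S3=24 blocked=[]
Op 3: conn=74 S1=42 S2=24 S3=24 blocked=[]
Op 4: conn=74 S1=49 S2=24 S3=24 blocked=[]
Op 5: conn=67 S1=42 S2=24 S3=24 blocked=[]
Op 6: conn=95 S1=42 S2=24 S3=24 blocked=[]
Op 7: conn=89 S1=36 S2=24 S3=24 blocked=[]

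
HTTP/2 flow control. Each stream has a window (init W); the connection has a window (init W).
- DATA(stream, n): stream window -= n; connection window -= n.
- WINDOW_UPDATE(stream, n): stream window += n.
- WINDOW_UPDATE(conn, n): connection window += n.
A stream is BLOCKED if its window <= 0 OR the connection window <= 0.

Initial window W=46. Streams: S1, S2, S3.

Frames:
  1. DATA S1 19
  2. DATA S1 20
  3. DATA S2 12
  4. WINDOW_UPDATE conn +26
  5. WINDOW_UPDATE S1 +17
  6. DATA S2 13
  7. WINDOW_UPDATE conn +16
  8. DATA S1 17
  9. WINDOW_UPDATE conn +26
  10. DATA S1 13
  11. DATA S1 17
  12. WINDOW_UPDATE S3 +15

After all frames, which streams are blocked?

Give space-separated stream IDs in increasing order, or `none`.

Op 1: conn=27 S1=27 S2=46 S3=46 blocked=[]
Op 2: conn=7 S1=7 S2=46 S3=46 blocked=[]
Op 3: conn=-5 S1=7 S2=34 S3=46 blocked=[1, 2, 3]
Op 4: conn=21 S1=7 S2=34 S3=46 blocked=[]
Op 5: conn=21 S1=24 S2=34 S3=46 blocked=[]
Op 6: conn=8 S1=24 S2=21 S3=46 blocked=[]
Op 7: conn=24 S1=24 S2=21 S3=46 blocked=[]
Op 8: conn=7 S1=7 S2=21 S3=46 blocked=[]
Op 9: conn=33 S1=7 S2=21 S3=46 blocked=[]
Op 10: conn=20 S1=-6 S2=21 S3=46 blocked=[1]
Op 11: conn=3 S1=-23 S2=21 S3=46 blocked=[1]
Op 12: conn=3 S1=-23 S2=21 S3=61 blocked=[1]

Answer: S1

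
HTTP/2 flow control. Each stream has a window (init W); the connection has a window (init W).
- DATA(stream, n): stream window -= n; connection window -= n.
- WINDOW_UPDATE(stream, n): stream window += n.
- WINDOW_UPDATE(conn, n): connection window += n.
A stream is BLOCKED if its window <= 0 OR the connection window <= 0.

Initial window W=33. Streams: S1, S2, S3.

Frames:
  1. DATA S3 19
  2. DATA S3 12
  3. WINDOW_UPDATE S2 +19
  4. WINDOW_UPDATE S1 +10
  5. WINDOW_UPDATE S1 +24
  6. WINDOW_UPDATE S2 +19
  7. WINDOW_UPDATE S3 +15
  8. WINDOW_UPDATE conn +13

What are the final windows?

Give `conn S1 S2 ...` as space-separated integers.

Op 1: conn=14 S1=33 S2=33 S3=14 blocked=[]
Op 2: conn=2 S1=33 S2=33 S3=2 blocked=[]
Op 3: conn=2 S1=33 S2=52 S3=2 blocked=[]
Op 4: conn=2 S1=43 S2=52 S3=2 blocked=[]
Op 5: conn=2 S1=67 S2=52 S3=2 blocked=[]
Op 6: conn=2 S1=67 S2=71 S3=2 blocked=[]
Op 7: conn=2 S1=67 S2=71 S3=17 blocked=[]
Op 8: conn=15 S1=67 S2=71 S3=17 blocked=[]

Answer: 15 67 71 17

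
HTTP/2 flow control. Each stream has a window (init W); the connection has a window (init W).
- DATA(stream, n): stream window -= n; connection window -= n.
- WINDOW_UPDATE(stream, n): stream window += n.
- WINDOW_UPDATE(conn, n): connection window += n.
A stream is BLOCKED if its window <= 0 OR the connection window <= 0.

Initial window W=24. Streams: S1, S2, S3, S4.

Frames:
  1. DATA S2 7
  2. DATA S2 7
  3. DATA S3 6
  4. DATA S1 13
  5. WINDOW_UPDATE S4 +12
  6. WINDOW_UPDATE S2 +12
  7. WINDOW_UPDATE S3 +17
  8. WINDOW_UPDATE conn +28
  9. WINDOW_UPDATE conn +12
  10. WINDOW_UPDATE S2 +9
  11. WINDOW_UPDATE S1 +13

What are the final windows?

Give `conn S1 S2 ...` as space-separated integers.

Answer: 31 24 31 35 36

Derivation:
Op 1: conn=17 S1=24 S2=17 S3=24 S4=24 blocked=[]
Op 2: conn=10 S1=24 S2=10 S3=24 S4=24 blocked=[]
Op 3: conn=4 S1=24 S2=10 S3=18 S4=24 blocked=[]
Op 4: conn=-9 S1=11 S2=10 S3=18 S4=24 blocked=[1, 2, 3, 4]
Op 5: conn=-9 S1=11 S2=10 S3=18 S4=36 blocked=[1, 2, 3, 4]
Op 6: conn=-9 S1=11 S2=22 S3=18 S4=36 blocked=[1, 2, 3, 4]
Op 7: conn=-9 S1=11 S2=22 S3=35 S4=36 blocked=[1, 2, 3, 4]
Op 8: conn=19 S1=11 S2=22 S3=35 S4=36 blocked=[]
Op 9: conn=31 S1=11 S2=22 S3=35 S4=36 blocked=[]
Op 10: conn=31 S1=11 S2=31 S3=35 S4=36 blocked=[]
Op 11: conn=31 S1=24 S2=31 S3=35 S4=36 blocked=[]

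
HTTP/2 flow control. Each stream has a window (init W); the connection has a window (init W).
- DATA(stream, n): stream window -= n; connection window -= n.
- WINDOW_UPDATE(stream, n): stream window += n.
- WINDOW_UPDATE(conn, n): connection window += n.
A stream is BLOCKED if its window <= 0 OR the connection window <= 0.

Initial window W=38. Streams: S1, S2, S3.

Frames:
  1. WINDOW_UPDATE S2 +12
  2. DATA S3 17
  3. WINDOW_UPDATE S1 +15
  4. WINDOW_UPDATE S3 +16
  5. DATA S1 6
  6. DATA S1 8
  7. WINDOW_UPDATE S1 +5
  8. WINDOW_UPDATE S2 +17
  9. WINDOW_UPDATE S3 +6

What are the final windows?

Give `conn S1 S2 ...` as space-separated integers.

Op 1: conn=38 S1=38 S2=50 S3=38 blocked=[]
Op 2: conn=21 S1=38 S2=50 S3=21 blocked=[]
Op 3: conn=21 S1=53 S2=50 S3=21 blocked=[]
Op 4: conn=21 S1=53 S2=50 S3=37 blocked=[]
Op 5: conn=15 S1=47 S2=50 S3=37 blocked=[]
Op 6: conn=7 S1=39 S2=50 S3=37 blocked=[]
Op 7: conn=7 S1=44 S2=50 S3=37 blocked=[]
Op 8: conn=7 S1=44 S2=67 S3=37 blocked=[]
Op 9: conn=7 S1=44 S2=67 S3=43 blocked=[]

Answer: 7 44 67 43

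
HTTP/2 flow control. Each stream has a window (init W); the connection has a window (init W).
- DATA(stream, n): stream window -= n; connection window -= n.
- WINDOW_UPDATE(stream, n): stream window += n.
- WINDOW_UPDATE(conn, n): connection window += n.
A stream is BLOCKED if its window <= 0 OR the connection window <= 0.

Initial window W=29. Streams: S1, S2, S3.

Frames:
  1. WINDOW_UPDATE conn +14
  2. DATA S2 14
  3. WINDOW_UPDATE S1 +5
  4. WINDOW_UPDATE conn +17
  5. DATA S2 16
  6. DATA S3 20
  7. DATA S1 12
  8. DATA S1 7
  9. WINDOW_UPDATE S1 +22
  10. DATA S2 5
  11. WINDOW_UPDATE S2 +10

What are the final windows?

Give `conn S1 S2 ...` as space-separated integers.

Op 1: conn=43 S1=29 S2=29 S3=29 blocked=[]
Op 2: conn=29 S1=29 S2=15 S3=29 blocked=[]
Op 3: conn=29 S1=34 S2=15 S3=29 blocked=[]
Op 4: conn=46 S1=34 S2=15 S3=29 blocked=[]
Op 5: conn=30 S1=34 S2=-1 S3=29 blocked=[2]
Op 6: conn=10 S1=34 S2=-1 S3=9 blocked=[2]
Op 7: conn=-2 S1=22 S2=-1 S3=9 blocked=[1, 2, 3]
Op 8: conn=-9 S1=15 S2=-1 S3=9 blocked=[1, 2, 3]
Op 9: conn=-9 S1=37 S2=-1 S3=9 blocked=[1, 2, 3]
Op 10: conn=-14 S1=37 S2=-6 S3=9 blocked=[1, 2, 3]
Op 11: conn=-14 S1=37 S2=4 S3=9 blocked=[1, 2, 3]

Answer: -14 37 4 9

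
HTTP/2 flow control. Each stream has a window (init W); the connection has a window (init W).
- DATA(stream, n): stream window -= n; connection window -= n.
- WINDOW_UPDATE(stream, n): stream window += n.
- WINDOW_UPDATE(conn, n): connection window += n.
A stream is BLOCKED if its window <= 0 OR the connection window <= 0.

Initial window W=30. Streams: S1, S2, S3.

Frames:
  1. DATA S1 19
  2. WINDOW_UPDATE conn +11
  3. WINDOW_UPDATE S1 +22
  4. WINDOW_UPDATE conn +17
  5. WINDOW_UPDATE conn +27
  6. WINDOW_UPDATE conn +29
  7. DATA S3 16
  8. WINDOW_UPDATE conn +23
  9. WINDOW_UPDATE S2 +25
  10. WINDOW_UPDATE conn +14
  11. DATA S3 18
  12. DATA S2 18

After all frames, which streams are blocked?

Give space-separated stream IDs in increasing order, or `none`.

Answer: S3

Derivation:
Op 1: conn=11 S1=11 S2=30 S3=30 blocked=[]
Op 2: conn=22 S1=11 S2=30 S3=30 blocked=[]
Op 3: conn=22 S1=33 S2=30 S3=30 blocked=[]
Op 4: conn=39 S1=33 S2=30 S3=30 blocked=[]
Op 5: conn=66 S1=33 S2=30 S3=30 blocked=[]
Op 6: conn=95 S1=33 S2=30 S3=30 blocked=[]
Op 7: conn=79 S1=33 S2=30 S3=14 blocked=[]
Op 8: conn=102 S1=33 S2=30 S3=14 blocked=[]
Op 9: conn=102 S1=33 S2=55 S3=14 blocked=[]
Op 10: conn=116 S1=33 S2=55 S3=14 blocked=[]
Op 11: conn=98 S1=33 S2=55 S3=-4 blocked=[3]
Op 12: conn=80 S1=33 S2=37 S3=-4 blocked=[3]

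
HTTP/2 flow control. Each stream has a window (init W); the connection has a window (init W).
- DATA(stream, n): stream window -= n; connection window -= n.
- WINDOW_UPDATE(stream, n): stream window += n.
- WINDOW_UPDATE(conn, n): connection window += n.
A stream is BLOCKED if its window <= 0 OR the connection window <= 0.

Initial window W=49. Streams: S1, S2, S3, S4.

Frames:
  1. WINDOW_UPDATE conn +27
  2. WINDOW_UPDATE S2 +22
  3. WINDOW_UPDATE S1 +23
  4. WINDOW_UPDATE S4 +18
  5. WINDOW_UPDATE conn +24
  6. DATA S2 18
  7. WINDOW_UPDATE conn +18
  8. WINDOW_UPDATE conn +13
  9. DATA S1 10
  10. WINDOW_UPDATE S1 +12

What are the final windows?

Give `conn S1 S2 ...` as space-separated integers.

Answer: 103 74 53 49 67

Derivation:
Op 1: conn=76 S1=49 S2=49 S3=49 S4=49 blocked=[]
Op 2: conn=76 S1=49 S2=71 S3=49 S4=49 blocked=[]
Op 3: conn=76 S1=72 S2=71 S3=49 S4=49 blocked=[]
Op 4: conn=76 S1=72 S2=71 S3=49 S4=67 blocked=[]
Op 5: conn=100 S1=72 S2=71 S3=49 S4=67 blocked=[]
Op 6: conn=82 S1=72 S2=53 S3=49 S4=67 blocked=[]
Op 7: conn=100 S1=72 S2=53 S3=49 S4=67 blocked=[]
Op 8: conn=113 S1=72 S2=53 S3=49 S4=67 blocked=[]
Op 9: conn=103 S1=62 S2=53 S3=49 S4=67 blocked=[]
Op 10: conn=103 S1=74 S2=53 S3=49 S4=67 blocked=[]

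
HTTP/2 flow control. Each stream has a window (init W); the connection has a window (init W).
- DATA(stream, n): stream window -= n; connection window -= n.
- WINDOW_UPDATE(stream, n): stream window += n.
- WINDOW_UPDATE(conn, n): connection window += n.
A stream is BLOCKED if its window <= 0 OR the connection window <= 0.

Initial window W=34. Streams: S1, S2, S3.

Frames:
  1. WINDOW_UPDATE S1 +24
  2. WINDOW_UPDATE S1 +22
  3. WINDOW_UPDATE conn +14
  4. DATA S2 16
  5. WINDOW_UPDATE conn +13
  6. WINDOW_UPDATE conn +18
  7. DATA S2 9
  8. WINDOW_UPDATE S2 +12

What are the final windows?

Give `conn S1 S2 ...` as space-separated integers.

Answer: 54 80 21 34

Derivation:
Op 1: conn=34 S1=58 S2=34 S3=34 blocked=[]
Op 2: conn=34 S1=80 S2=34 S3=34 blocked=[]
Op 3: conn=48 S1=80 S2=34 S3=34 blocked=[]
Op 4: conn=32 S1=80 S2=18 S3=34 blocked=[]
Op 5: conn=45 S1=80 S2=18 S3=34 blocked=[]
Op 6: conn=63 S1=80 S2=18 S3=34 blocked=[]
Op 7: conn=54 S1=80 S2=9 S3=34 blocked=[]
Op 8: conn=54 S1=80 S2=21 S3=34 blocked=[]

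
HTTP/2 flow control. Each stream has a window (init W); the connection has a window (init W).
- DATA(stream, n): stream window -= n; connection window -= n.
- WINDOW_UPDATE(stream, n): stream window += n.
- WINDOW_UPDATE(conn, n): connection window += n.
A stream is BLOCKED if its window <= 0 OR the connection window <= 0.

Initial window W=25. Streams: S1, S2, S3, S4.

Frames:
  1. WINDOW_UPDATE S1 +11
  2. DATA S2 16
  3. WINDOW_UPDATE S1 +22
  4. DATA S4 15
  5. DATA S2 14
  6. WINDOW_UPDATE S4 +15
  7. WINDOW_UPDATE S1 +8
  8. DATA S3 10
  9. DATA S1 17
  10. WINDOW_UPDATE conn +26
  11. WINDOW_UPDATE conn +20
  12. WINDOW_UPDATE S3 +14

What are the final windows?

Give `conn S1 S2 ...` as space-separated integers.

Answer: -1 49 -5 29 25

Derivation:
Op 1: conn=25 S1=36 S2=25 S3=25 S4=25 blocked=[]
Op 2: conn=9 S1=36 S2=9 S3=25 S4=25 blocked=[]
Op 3: conn=9 S1=58 S2=9 S3=25 S4=25 blocked=[]
Op 4: conn=-6 S1=58 S2=9 S3=25 S4=10 blocked=[1, 2, 3, 4]
Op 5: conn=-20 S1=58 S2=-5 S3=25 S4=10 blocked=[1, 2, 3, 4]
Op 6: conn=-20 S1=58 S2=-5 S3=25 S4=25 blocked=[1, 2, 3, 4]
Op 7: conn=-20 S1=66 S2=-5 S3=25 S4=25 blocked=[1, 2, 3, 4]
Op 8: conn=-30 S1=66 S2=-5 S3=15 S4=25 blocked=[1, 2, 3, 4]
Op 9: conn=-47 S1=49 S2=-5 S3=15 S4=25 blocked=[1, 2, 3, 4]
Op 10: conn=-21 S1=49 S2=-5 S3=15 S4=25 blocked=[1, 2, 3, 4]
Op 11: conn=-1 S1=49 S2=-5 S3=15 S4=25 blocked=[1, 2, 3, 4]
Op 12: conn=-1 S1=49 S2=-5 S3=29 S4=25 blocked=[1, 2, 3, 4]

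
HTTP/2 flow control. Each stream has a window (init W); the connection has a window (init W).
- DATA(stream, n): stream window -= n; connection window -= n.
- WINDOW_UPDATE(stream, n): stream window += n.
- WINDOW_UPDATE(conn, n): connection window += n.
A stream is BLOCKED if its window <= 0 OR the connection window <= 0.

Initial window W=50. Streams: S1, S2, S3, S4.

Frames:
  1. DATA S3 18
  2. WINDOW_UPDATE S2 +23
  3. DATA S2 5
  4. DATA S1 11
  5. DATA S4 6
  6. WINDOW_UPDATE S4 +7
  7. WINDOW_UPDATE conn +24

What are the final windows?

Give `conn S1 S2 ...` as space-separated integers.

Answer: 34 39 68 32 51

Derivation:
Op 1: conn=32 S1=50 S2=50 S3=32 S4=50 blocked=[]
Op 2: conn=32 S1=50 S2=73 S3=32 S4=50 blocked=[]
Op 3: conn=27 S1=50 S2=68 S3=32 S4=50 blocked=[]
Op 4: conn=16 S1=39 S2=68 S3=32 S4=50 blocked=[]
Op 5: conn=10 S1=39 S2=68 S3=32 S4=44 blocked=[]
Op 6: conn=10 S1=39 S2=68 S3=32 S4=51 blocked=[]
Op 7: conn=34 S1=39 S2=68 S3=32 S4=51 blocked=[]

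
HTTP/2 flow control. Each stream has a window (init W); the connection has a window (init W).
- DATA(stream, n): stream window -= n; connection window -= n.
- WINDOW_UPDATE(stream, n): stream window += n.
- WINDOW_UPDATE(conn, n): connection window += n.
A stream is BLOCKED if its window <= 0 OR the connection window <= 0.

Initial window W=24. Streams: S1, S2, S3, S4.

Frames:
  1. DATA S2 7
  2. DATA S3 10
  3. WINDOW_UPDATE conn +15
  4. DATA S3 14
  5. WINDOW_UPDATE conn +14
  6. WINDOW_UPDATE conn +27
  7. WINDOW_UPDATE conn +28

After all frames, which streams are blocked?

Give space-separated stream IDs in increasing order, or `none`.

Answer: S3

Derivation:
Op 1: conn=17 S1=24 S2=17 S3=24 S4=24 blocked=[]
Op 2: conn=7 S1=24 S2=17 S3=14 S4=24 blocked=[]
Op 3: conn=22 S1=24 S2=17 S3=14 S4=24 blocked=[]
Op 4: conn=8 S1=24 S2=17 S3=0 S4=24 blocked=[3]
Op 5: conn=22 S1=24 S2=17 S3=0 S4=24 blocked=[3]
Op 6: conn=49 S1=24 S2=17 S3=0 S4=24 blocked=[3]
Op 7: conn=77 S1=24 S2=17 S3=0 S4=24 blocked=[3]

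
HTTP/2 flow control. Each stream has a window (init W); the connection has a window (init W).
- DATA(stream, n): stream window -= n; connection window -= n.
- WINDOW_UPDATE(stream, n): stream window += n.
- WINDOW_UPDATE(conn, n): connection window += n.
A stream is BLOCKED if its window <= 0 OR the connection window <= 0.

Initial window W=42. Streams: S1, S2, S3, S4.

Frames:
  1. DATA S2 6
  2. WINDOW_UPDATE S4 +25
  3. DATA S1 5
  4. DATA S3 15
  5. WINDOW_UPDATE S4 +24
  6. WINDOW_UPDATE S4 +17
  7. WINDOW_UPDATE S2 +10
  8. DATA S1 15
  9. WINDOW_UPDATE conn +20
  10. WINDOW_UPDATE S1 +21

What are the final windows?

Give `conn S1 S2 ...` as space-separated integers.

Answer: 21 43 46 27 108

Derivation:
Op 1: conn=36 S1=42 S2=36 S3=42 S4=42 blocked=[]
Op 2: conn=36 S1=42 S2=36 S3=42 S4=67 blocked=[]
Op 3: conn=31 S1=37 S2=36 S3=42 S4=67 blocked=[]
Op 4: conn=16 S1=37 S2=36 S3=27 S4=67 blocked=[]
Op 5: conn=16 S1=37 S2=36 S3=27 S4=91 blocked=[]
Op 6: conn=16 S1=37 S2=36 S3=27 S4=108 blocked=[]
Op 7: conn=16 S1=37 S2=46 S3=27 S4=108 blocked=[]
Op 8: conn=1 S1=22 S2=46 S3=27 S4=108 blocked=[]
Op 9: conn=21 S1=22 S2=46 S3=27 S4=108 blocked=[]
Op 10: conn=21 S1=43 S2=46 S3=27 S4=108 blocked=[]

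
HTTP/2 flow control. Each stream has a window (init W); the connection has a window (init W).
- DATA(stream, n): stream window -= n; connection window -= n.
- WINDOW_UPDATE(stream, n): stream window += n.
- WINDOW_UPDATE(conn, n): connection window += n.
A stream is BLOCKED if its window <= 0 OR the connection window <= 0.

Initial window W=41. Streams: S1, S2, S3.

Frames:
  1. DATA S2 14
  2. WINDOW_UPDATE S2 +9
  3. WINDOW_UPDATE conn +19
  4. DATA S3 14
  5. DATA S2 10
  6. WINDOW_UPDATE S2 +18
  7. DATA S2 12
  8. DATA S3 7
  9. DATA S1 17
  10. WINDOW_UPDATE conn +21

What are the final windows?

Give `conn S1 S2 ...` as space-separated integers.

Op 1: conn=27 S1=41 S2=27 S3=41 blocked=[]
Op 2: conn=27 S1=41 S2=36 S3=41 blocked=[]
Op 3: conn=46 S1=41 S2=36 S3=41 blocked=[]
Op 4: conn=32 S1=41 S2=36 S3=27 blocked=[]
Op 5: conn=22 S1=41 S2=26 S3=27 blocked=[]
Op 6: conn=22 S1=41 S2=44 S3=27 blocked=[]
Op 7: conn=10 S1=41 S2=32 S3=27 blocked=[]
Op 8: conn=3 S1=41 S2=32 S3=20 blocked=[]
Op 9: conn=-14 S1=24 S2=32 S3=20 blocked=[1, 2, 3]
Op 10: conn=7 S1=24 S2=32 S3=20 blocked=[]

Answer: 7 24 32 20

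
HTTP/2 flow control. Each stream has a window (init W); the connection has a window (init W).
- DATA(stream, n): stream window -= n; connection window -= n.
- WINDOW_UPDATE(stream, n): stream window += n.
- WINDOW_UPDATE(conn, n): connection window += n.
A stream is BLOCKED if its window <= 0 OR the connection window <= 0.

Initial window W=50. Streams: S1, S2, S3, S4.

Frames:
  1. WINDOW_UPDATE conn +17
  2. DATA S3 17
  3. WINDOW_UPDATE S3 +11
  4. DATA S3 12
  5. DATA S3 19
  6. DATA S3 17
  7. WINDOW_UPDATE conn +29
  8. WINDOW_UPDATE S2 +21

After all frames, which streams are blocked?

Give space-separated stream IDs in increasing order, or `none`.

Answer: S3

Derivation:
Op 1: conn=67 S1=50 S2=50 S3=50 S4=50 blocked=[]
Op 2: conn=50 S1=50 S2=50 S3=33 S4=50 blocked=[]
Op 3: conn=50 S1=50 S2=50 S3=44 S4=50 blocked=[]
Op 4: conn=38 S1=50 S2=50 S3=32 S4=50 blocked=[]
Op 5: conn=19 S1=50 S2=50 S3=13 S4=50 blocked=[]
Op 6: conn=2 S1=50 S2=50 S3=-4 S4=50 blocked=[3]
Op 7: conn=31 S1=50 S2=50 S3=-4 S4=50 blocked=[3]
Op 8: conn=31 S1=50 S2=71 S3=-4 S4=50 blocked=[3]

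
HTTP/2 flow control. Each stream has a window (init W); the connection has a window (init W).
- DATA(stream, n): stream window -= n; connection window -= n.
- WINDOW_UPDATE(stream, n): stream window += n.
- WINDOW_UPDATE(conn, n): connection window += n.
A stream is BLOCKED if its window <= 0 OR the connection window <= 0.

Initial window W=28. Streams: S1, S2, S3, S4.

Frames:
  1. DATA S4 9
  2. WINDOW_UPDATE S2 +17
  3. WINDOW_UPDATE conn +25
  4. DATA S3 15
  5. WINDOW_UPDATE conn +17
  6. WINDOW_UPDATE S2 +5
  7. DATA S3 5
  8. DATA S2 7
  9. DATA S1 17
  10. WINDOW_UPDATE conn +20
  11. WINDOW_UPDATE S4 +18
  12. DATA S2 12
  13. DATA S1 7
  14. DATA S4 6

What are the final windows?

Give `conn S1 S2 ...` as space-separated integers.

Op 1: conn=19 S1=28 S2=28 S3=28 S4=19 blocked=[]
Op 2: conn=19 S1=28 S2=45 S3=28 S4=19 blocked=[]
Op 3: conn=44 S1=28 S2=45 S3=28 S4=19 blocked=[]
Op 4: conn=29 S1=28 S2=45 S3=13 S4=19 blocked=[]
Op 5: conn=46 S1=28 S2=45 S3=13 S4=19 blocked=[]
Op 6: conn=46 S1=28 S2=50 S3=13 S4=19 blocked=[]
Op 7: conn=41 S1=28 S2=50 S3=8 S4=19 blocked=[]
Op 8: conn=34 S1=28 S2=43 S3=8 S4=19 blocked=[]
Op 9: conn=17 S1=11 S2=43 S3=8 S4=19 blocked=[]
Op 10: conn=37 S1=11 S2=43 S3=8 S4=19 blocked=[]
Op 11: conn=37 S1=11 S2=43 S3=8 S4=37 blocked=[]
Op 12: conn=25 S1=11 S2=31 S3=8 S4=37 blocked=[]
Op 13: conn=18 S1=4 S2=31 S3=8 S4=37 blocked=[]
Op 14: conn=12 S1=4 S2=31 S3=8 S4=31 blocked=[]

Answer: 12 4 31 8 31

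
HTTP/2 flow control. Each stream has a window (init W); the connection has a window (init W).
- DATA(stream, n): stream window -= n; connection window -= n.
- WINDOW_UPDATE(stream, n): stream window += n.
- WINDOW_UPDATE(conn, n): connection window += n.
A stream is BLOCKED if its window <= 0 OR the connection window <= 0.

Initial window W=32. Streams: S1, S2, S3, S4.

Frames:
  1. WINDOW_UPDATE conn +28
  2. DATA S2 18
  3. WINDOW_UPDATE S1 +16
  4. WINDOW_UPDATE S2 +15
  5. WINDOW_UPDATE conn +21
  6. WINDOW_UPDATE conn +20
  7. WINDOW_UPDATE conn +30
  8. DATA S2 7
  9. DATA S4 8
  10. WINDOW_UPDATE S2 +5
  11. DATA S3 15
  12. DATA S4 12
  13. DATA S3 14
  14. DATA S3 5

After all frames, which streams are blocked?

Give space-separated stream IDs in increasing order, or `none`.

Answer: S3

Derivation:
Op 1: conn=60 S1=32 S2=32 S3=32 S4=32 blocked=[]
Op 2: conn=42 S1=32 S2=14 S3=32 S4=32 blocked=[]
Op 3: conn=42 S1=48 S2=14 S3=32 S4=32 blocked=[]
Op 4: conn=42 S1=48 S2=29 S3=32 S4=32 blocked=[]
Op 5: conn=63 S1=48 S2=29 S3=32 S4=32 blocked=[]
Op 6: conn=83 S1=48 S2=29 S3=32 S4=32 blocked=[]
Op 7: conn=113 S1=48 S2=29 S3=32 S4=32 blocked=[]
Op 8: conn=106 S1=48 S2=22 S3=32 S4=32 blocked=[]
Op 9: conn=98 S1=48 S2=22 S3=32 S4=24 blocked=[]
Op 10: conn=98 S1=48 S2=27 S3=32 S4=24 blocked=[]
Op 11: conn=83 S1=48 S2=27 S3=17 S4=24 blocked=[]
Op 12: conn=71 S1=48 S2=27 S3=17 S4=12 blocked=[]
Op 13: conn=57 S1=48 S2=27 S3=3 S4=12 blocked=[]
Op 14: conn=52 S1=48 S2=27 S3=-2 S4=12 blocked=[3]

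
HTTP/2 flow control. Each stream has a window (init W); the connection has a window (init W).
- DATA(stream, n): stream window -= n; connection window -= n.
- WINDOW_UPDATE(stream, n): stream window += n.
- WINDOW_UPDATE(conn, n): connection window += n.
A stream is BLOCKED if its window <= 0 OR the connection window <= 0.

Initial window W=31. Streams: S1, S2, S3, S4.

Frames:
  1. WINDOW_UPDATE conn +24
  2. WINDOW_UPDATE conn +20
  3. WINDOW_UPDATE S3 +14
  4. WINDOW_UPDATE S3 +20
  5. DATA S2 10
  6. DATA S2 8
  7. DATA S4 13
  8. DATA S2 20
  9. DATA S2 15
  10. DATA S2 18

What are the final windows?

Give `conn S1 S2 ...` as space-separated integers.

Op 1: conn=55 S1=31 S2=31 S3=31 S4=31 blocked=[]
Op 2: conn=75 S1=31 S2=31 S3=31 S4=31 blocked=[]
Op 3: conn=75 S1=31 S2=31 S3=45 S4=31 blocked=[]
Op 4: conn=75 S1=31 S2=31 S3=65 S4=31 blocked=[]
Op 5: conn=65 S1=31 S2=21 S3=65 S4=31 blocked=[]
Op 6: conn=57 S1=31 S2=13 S3=65 S4=31 blocked=[]
Op 7: conn=44 S1=31 S2=13 S3=65 S4=18 blocked=[]
Op 8: conn=24 S1=31 S2=-7 S3=65 S4=18 blocked=[2]
Op 9: conn=9 S1=31 S2=-22 S3=65 S4=18 blocked=[2]
Op 10: conn=-9 S1=31 S2=-40 S3=65 S4=18 blocked=[1, 2, 3, 4]

Answer: -9 31 -40 65 18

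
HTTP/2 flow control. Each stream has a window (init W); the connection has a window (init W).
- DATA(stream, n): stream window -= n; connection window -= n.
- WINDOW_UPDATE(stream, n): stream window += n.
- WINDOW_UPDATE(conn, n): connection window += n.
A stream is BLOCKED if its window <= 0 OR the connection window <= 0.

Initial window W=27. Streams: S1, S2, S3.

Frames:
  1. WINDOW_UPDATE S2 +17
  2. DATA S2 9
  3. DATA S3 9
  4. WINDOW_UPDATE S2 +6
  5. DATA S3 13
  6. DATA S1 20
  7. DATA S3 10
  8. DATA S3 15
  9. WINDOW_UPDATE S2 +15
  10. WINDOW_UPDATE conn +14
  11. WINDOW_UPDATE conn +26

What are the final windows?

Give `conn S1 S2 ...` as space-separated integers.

Op 1: conn=27 S1=27 S2=44 S3=27 blocked=[]
Op 2: conn=18 S1=27 S2=35 S3=27 blocked=[]
Op 3: conn=9 S1=27 S2=35 S3=18 blocked=[]
Op 4: conn=9 S1=27 S2=41 S3=18 blocked=[]
Op 5: conn=-4 S1=27 S2=41 S3=5 blocked=[1, 2, 3]
Op 6: conn=-24 S1=7 S2=41 S3=5 blocked=[1, 2, 3]
Op 7: conn=-34 S1=7 S2=41 S3=-5 blocked=[1, 2, 3]
Op 8: conn=-49 S1=7 S2=41 S3=-20 blocked=[1, 2, 3]
Op 9: conn=-49 S1=7 S2=56 S3=-20 blocked=[1, 2, 3]
Op 10: conn=-35 S1=7 S2=56 S3=-20 blocked=[1, 2, 3]
Op 11: conn=-9 S1=7 S2=56 S3=-20 blocked=[1, 2, 3]

Answer: -9 7 56 -20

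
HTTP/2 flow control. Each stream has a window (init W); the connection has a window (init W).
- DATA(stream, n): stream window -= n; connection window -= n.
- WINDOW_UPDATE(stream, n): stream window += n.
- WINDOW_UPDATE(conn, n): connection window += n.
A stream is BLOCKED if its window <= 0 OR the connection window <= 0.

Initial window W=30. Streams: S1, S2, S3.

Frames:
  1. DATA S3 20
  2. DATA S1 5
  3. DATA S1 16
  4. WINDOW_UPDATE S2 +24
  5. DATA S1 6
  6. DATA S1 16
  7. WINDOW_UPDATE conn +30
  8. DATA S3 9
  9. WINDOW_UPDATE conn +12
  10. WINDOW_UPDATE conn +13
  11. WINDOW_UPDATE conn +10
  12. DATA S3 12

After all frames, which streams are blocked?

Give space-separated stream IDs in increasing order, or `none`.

Answer: S1 S3

Derivation:
Op 1: conn=10 S1=30 S2=30 S3=10 blocked=[]
Op 2: conn=5 S1=25 S2=30 S3=10 blocked=[]
Op 3: conn=-11 S1=9 S2=30 S3=10 blocked=[1, 2, 3]
Op 4: conn=-11 S1=9 S2=54 S3=10 blocked=[1, 2, 3]
Op 5: conn=-17 S1=3 S2=54 S3=10 blocked=[1, 2, 3]
Op 6: conn=-33 S1=-13 S2=54 S3=10 blocked=[1, 2, 3]
Op 7: conn=-3 S1=-13 S2=54 S3=10 blocked=[1, 2, 3]
Op 8: conn=-12 S1=-13 S2=54 S3=1 blocked=[1, 2, 3]
Op 9: conn=0 S1=-13 S2=54 S3=1 blocked=[1, 2, 3]
Op 10: conn=13 S1=-13 S2=54 S3=1 blocked=[1]
Op 11: conn=23 S1=-13 S2=54 S3=1 blocked=[1]
Op 12: conn=11 S1=-13 S2=54 S3=-11 blocked=[1, 3]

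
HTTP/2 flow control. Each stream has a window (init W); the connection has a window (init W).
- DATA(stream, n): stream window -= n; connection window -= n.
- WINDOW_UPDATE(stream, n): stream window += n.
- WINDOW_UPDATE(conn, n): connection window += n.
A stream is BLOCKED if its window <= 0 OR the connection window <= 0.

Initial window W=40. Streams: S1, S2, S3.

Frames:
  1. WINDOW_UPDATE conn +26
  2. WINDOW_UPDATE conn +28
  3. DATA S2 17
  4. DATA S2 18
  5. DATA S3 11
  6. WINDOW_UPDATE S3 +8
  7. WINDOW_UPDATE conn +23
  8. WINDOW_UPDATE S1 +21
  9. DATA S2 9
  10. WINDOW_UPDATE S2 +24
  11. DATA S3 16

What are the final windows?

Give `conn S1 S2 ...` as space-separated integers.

Op 1: conn=66 S1=40 S2=40 S3=40 blocked=[]
Op 2: conn=94 S1=40 S2=40 S3=40 blocked=[]
Op 3: conn=77 S1=40 S2=23 S3=40 blocked=[]
Op 4: conn=59 S1=40 S2=5 S3=40 blocked=[]
Op 5: conn=48 S1=40 S2=5 S3=29 blocked=[]
Op 6: conn=48 S1=40 S2=5 S3=37 blocked=[]
Op 7: conn=71 S1=40 S2=5 S3=37 blocked=[]
Op 8: conn=71 S1=61 S2=5 S3=37 blocked=[]
Op 9: conn=62 S1=61 S2=-4 S3=37 blocked=[2]
Op 10: conn=62 S1=61 S2=20 S3=37 blocked=[]
Op 11: conn=46 S1=61 S2=20 S3=21 blocked=[]

Answer: 46 61 20 21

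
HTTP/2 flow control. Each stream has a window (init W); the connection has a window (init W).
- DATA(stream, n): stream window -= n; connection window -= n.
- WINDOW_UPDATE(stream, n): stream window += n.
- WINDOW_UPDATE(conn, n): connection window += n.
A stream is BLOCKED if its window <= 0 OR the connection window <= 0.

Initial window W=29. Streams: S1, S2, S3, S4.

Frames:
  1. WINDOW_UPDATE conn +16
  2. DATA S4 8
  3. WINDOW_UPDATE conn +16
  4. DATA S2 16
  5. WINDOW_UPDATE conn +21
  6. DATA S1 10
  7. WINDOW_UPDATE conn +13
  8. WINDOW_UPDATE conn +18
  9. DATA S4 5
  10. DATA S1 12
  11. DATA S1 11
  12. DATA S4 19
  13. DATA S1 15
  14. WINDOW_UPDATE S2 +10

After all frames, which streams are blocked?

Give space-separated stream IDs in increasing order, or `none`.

Op 1: conn=45 S1=29 S2=29 S3=29 S4=29 blocked=[]
Op 2: conn=37 S1=29 S2=29 S3=29 S4=21 blocked=[]
Op 3: conn=53 S1=29 S2=29 S3=29 S4=21 blocked=[]
Op 4: conn=37 S1=29 S2=13 S3=29 S4=21 blocked=[]
Op 5: conn=58 S1=29 S2=13 S3=29 S4=21 blocked=[]
Op 6: conn=48 S1=19 S2=13 S3=29 S4=21 blocked=[]
Op 7: conn=61 S1=19 S2=13 S3=29 S4=21 blocked=[]
Op 8: conn=79 S1=19 S2=13 S3=29 S4=21 blocked=[]
Op 9: conn=74 S1=19 S2=13 S3=29 S4=16 blocked=[]
Op 10: conn=62 S1=7 S2=13 S3=29 S4=16 blocked=[]
Op 11: conn=51 S1=-4 S2=13 S3=29 S4=16 blocked=[1]
Op 12: conn=32 S1=-4 S2=13 S3=29 S4=-3 blocked=[1, 4]
Op 13: conn=17 S1=-19 S2=13 S3=29 S4=-3 blocked=[1, 4]
Op 14: conn=17 S1=-19 S2=23 S3=29 S4=-3 blocked=[1, 4]

Answer: S1 S4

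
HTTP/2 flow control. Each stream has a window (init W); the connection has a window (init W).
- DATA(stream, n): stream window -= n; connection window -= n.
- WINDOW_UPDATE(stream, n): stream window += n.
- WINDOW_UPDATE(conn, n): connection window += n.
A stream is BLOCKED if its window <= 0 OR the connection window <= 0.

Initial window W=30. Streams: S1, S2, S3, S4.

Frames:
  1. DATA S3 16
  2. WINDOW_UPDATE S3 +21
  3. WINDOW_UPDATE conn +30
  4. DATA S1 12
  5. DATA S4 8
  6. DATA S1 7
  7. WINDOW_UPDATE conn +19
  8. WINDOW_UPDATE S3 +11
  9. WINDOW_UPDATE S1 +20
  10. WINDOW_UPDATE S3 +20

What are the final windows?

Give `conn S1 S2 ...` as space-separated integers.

Op 1: conn=14 S1=30 S2=30 S3=14 S4=30 blocked=[]
Op 2: conn=14 S1=30 S2=30 S3=35 S4=30 blocked=[]
Op 3: conn=44 S1=30 S2=30 S3=35 S4=30 blocked=[]
Op 4: conn=32 S1=18 S2=30 S3=35 S4=30 blocked=[]
Op 5: conn=24 S1=18 S2=30 S3=35 S4=22 blocked=[]
Op 6: conn=17 S1=11 S2=30 S3=35 S4=22 blocked=[]
Op 7: conn=36 S1=11 S2=30 S3=35 S4=22 blocked=[]
Op 8: conn=36 S1=11 S2=30 S3=46 S4=22 blocked=[]
Op 9: conn=36 S1=31 S2=30 S3=46 S4=22 blocked=[]
Op 10: conn=36 S1=31 S2=30 S3=66 S4=22 blocked=[]

Answer: 36 31 30 66 22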